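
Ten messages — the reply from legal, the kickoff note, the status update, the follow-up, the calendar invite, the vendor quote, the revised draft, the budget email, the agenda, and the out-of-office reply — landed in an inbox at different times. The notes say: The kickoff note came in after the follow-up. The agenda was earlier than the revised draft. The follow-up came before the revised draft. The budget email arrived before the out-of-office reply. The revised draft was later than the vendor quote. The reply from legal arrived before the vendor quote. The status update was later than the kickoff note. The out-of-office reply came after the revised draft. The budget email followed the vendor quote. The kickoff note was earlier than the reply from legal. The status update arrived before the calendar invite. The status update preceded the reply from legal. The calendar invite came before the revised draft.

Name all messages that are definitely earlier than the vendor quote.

the follow-up, the kickoff note, the reply from legal, the status update

Directly stated before the vendor quote: the reply from legal.
The follow-up reaches the vendor quote via the follow-up → the kickoff note → the reply from legal → the vendor quote.
The kickoff note reaches the vendor quote via the kickoff note → the reply from legal → the vendor quote.
The status update reaches the vendor quote via the status update → the reply from legal → the vendor quote.
No chain forces the out-of-office reply (or any of the others) ahead of the vendor quote.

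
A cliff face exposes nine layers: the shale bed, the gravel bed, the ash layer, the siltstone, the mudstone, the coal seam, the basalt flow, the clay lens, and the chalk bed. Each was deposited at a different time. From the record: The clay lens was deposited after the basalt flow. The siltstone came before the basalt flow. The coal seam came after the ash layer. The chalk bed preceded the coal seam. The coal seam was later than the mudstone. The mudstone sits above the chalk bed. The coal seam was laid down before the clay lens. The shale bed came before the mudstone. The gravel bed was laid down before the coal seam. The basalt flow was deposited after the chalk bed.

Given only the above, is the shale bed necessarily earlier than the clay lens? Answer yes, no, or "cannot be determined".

yes

Chain the constraints: the shale bed → the mudstone → the coal seam → the clay lens. Each link is directly stated, so the shale bed comes before the clay lens.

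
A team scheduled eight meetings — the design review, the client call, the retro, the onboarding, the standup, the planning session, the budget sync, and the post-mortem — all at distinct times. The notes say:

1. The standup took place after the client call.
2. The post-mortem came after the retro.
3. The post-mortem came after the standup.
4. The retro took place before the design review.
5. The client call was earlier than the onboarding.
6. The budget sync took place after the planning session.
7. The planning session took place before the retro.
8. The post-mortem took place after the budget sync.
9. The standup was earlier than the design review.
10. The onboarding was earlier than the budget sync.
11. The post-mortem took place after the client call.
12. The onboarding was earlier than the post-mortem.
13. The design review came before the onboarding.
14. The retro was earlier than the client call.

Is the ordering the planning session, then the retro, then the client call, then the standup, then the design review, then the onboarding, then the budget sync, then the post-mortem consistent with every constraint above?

Check each stated constraint against the proposed order — e.g. the retro is ahead of the post-mortem; the planning session is ahead of the budget sync. Every pair is in the required order; nothing is violated.

yes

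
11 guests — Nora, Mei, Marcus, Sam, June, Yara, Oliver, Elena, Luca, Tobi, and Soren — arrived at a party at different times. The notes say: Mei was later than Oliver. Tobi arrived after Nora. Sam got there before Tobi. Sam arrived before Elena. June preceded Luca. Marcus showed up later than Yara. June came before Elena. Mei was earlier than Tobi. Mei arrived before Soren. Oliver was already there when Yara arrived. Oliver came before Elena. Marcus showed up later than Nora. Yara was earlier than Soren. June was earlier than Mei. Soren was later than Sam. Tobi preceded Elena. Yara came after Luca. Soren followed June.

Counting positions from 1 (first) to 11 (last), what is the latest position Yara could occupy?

Yara must come before Marcus and Soren — 2 guests forced after them.
Everything else can be placed before Yara in some valid order, so Yara can sit as late as position 11 − 2 = 9.

9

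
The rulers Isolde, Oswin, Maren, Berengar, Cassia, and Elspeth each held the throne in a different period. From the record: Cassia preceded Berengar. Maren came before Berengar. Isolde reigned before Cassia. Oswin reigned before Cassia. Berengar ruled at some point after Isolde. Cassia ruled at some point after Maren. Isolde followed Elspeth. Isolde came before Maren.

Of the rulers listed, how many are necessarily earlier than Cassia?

Directly stated before Cassia: Isolde, Maren, and Oswin.
Elspeth reaches Cassia via Elspeth → Isolde → Cassia.
That's Elspeth, Isolde, Maren, and Oswin — 4 in all.

4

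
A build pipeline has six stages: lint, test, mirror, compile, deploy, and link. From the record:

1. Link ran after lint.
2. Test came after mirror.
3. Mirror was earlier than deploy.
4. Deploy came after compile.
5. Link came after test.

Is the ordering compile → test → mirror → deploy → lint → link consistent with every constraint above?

The constraints require mirror before test, but in the proposed sequence test appears ahead of mirror. That one violation is enough.

no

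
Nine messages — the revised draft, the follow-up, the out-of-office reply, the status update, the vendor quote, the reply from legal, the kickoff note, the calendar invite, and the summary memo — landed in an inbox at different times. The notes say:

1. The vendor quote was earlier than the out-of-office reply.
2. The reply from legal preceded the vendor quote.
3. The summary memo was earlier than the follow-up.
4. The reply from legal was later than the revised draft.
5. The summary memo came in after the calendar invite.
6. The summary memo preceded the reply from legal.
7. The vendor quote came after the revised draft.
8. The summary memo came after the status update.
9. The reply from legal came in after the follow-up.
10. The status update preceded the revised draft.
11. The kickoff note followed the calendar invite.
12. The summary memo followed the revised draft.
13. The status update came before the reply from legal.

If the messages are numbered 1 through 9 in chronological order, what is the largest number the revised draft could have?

4

The revised draft must come before the follow-up, the out-of-office reply, the reply from legal, the summary memo, and the vendor quote — 5 messages forced after it.
Everything else can be placed before the revised draft in some valid order, so the revised draft can sit as late as position 9 − 5 = 4.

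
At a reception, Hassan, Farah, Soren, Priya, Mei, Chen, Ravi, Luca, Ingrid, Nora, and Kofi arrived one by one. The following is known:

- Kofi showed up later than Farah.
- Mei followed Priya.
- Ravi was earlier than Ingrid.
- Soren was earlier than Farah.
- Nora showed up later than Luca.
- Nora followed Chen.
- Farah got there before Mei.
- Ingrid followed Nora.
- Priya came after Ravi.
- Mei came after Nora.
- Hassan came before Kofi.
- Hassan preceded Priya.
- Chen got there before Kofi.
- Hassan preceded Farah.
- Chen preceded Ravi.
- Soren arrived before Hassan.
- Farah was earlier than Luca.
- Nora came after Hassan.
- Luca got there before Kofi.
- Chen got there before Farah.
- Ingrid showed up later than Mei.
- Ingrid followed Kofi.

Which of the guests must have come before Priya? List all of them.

Chen, Hassan, Ravi, Soren

Directly stated before Priya: Hassan and Ravi.
Chen reaches Priya via Chen → Ravi → Priya.
Soren reaches Priya via Soren → Hassan → Priya.
No chain forces Ingrid (or any of the others) ahead of Priya.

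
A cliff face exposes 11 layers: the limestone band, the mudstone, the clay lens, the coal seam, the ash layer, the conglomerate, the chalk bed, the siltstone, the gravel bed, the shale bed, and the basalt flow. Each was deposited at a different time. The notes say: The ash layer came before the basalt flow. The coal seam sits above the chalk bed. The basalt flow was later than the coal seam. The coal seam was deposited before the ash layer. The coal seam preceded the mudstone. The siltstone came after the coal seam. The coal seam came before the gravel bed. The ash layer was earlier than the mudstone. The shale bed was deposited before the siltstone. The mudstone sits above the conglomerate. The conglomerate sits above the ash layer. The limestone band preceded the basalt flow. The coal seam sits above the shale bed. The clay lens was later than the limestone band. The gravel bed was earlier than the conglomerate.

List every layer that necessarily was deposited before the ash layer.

Directly stated before the ash layer: the coal seam.
The chalk bed reaches the ash layer via the chalk bed → the coal seam → the ash layer.
The shale bed reaches the ash layer via the shale bed → the coal seam → the ash layer.
No chain forces the gravel bed (or any of the others) ahead of the ash layer.

the chalk bed, the coal seam, the shale bed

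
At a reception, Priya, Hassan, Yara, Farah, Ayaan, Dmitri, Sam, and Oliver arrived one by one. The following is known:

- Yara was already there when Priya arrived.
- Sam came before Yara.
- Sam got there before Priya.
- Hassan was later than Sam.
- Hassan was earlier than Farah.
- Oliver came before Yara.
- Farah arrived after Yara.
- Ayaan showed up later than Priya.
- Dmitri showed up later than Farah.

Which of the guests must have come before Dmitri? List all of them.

Farah, Hassan, Oliver, Sam, Yara

Directly stated before Dmitri: Farah.
Hassan reaches Dmitri via Hassan → Farah → Dmitri.
Oliver reaches Dmitri via Oliver → Yara → Farah → Dmitri.
Sam reaches Dmitri via Sam → Hassan → Farah → Dmitri.
Likewise Yara reaches Dmitri by chaining the stated constraints.
No chain forces Priya (or any of the others) ahead of Dmitri.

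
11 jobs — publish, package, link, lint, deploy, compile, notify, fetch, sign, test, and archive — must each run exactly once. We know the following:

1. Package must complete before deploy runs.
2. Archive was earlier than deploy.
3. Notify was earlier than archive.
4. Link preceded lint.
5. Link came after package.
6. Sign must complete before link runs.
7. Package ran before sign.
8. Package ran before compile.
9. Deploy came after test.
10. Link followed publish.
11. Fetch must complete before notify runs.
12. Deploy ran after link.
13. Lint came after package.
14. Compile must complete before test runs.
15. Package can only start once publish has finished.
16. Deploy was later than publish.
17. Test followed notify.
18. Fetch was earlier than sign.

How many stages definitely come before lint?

Directly stated before lint: link and package.
Fetch reaches lint via fetch → sign → link → lint.
Publish reaches lint via publish → link → lint.
Sign reaches lint via sign → link → lint.
That's fetch, link, package, publish, and sign — 5 in all.

5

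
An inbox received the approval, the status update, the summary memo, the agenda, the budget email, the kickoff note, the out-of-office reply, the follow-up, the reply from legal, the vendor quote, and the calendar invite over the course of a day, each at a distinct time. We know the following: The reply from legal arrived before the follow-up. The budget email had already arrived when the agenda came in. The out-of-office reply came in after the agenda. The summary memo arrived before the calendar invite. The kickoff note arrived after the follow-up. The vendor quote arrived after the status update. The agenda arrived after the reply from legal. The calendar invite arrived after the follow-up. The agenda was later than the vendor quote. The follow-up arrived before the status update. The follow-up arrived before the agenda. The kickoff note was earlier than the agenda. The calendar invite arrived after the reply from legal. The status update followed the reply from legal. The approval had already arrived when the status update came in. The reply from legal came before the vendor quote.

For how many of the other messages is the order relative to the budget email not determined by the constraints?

Forced after the budget email: the agenda and the out-of-office reply.
That leaves the approval, the calendar invite, the follow-up, the kickoff note, the reply from legal, the status update, the summary memo, and the vendor quote with no forced order relative to the budget email — 8.

8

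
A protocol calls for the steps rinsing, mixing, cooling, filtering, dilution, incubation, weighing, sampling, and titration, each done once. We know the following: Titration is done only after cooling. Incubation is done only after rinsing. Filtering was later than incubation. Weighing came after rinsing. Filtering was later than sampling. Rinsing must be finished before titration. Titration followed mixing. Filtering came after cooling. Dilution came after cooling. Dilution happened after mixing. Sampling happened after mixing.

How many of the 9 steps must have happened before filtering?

5

Directly stated before filtering: cooling, incubation, and sampling.
Mixing reaches filtering via mixing → sampling → filtering.
Rinsing reaches filtering via rinsing → incubation → filtering.
No chain forces titration (or any of the others) ahead of filtering.
That's cooling, incubation, mixing, rinsing, and sampling — 5 in all.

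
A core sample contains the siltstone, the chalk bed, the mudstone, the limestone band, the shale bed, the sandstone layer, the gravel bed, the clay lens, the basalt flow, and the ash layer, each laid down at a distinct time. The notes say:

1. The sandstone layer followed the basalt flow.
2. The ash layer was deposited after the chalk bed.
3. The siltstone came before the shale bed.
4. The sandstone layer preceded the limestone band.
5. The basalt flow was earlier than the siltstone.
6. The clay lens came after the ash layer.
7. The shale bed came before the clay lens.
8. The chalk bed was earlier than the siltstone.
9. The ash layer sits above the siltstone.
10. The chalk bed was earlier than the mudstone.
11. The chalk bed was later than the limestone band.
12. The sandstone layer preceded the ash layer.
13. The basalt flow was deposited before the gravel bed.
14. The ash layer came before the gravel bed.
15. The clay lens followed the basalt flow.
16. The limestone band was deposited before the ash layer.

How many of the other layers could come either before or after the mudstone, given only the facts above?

Forced before the mudstone: the basalt flow, the chalk bed, the limestone band, and the sandstone layer.
That leaves the ash layer, the clay lens, the gravel bed, the shale bed, and the siltstone with no forced order relative to the mudstone — 5.

5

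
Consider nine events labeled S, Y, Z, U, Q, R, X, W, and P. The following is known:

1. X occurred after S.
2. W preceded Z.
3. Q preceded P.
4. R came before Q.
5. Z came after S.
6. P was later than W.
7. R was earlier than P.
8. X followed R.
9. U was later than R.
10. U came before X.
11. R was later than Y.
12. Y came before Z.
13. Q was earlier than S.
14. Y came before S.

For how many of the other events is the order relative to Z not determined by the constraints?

Forced before Z: Q, R, S, W, and Y.
That leaves P, U, and X with no forced order relative to Z — 3.

3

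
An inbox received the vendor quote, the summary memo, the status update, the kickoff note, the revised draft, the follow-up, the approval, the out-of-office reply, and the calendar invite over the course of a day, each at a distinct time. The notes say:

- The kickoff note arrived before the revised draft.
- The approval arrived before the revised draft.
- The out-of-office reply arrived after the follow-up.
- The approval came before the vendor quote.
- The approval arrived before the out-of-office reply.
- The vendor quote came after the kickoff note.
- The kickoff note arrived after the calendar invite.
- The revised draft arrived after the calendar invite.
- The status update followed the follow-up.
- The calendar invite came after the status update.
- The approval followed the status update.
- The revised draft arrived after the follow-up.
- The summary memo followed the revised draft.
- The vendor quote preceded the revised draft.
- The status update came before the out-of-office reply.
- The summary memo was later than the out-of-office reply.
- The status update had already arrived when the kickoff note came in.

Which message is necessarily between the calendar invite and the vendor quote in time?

Tracing the constraints gives the calendar invite → the kickoff note → the vendor quote, so the kickoff note sits after the calendar invite and before the vendor quote.
No other message is forced both after the calendar invite and before the vendor quote.

the kickoff note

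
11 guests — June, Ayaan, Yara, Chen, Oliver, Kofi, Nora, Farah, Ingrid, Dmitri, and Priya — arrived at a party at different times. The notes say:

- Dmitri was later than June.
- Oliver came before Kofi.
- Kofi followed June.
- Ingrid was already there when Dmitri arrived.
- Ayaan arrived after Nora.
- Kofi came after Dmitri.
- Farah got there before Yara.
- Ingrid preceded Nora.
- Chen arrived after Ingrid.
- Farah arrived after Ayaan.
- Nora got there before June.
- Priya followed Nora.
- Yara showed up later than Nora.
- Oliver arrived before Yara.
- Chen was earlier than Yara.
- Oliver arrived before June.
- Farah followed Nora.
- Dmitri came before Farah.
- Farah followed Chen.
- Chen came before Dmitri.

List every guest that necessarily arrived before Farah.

Directly stated before Farah: Ayaan, Chen, Dmitri, and Nora.
Ingrid reaches Farah via Ingrid → Nora → Farah.
June reaches Farah via June → Dmitri → Farah.
Oliver reaches Farah via Oliver → June → Dmitri → Farah.
No chain forces Yara (or any of the others) ahead of Farah.

Ayaan, Chen, Dmitri, Ingrid, June, Nora, Oliver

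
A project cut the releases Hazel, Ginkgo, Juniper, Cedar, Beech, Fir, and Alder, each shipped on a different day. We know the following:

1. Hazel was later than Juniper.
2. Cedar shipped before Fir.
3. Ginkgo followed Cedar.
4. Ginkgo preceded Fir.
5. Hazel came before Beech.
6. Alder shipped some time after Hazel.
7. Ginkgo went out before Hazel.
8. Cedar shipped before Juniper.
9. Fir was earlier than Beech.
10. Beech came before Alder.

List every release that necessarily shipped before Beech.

Directly stated before Beech: Fir and Hazel.
Cedar reaches Beech via Cedar → Fir → Beech.
Ginkgo reaches Beech via Ginkgo → Hazel → Beech.
Juniper reaches Beech via Juniper → Hazel → Beech.

Cedar, Fir, Ginkgo, Hazel, Juniper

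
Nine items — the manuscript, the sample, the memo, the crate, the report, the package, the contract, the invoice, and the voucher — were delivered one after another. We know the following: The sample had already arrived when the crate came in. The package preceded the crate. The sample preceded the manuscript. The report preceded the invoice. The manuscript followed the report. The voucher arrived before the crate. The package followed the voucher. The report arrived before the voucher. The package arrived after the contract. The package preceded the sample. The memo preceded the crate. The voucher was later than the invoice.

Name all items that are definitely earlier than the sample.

Directly stated before the sample: the package.
The contract reaches the sample via the contract → the package → the sample.
The invoice reaches the sample via the invoice → the voucher → the package → the sample.
The report reaches the sample via the report → the voucher → the package → the sample.
Likewise the voucher reaches the sample by chaining the stated constraints.
No chain forces the manuscript (or any of the others) ahead of the sample.

the contract, the invoice, the package, the report, the voucher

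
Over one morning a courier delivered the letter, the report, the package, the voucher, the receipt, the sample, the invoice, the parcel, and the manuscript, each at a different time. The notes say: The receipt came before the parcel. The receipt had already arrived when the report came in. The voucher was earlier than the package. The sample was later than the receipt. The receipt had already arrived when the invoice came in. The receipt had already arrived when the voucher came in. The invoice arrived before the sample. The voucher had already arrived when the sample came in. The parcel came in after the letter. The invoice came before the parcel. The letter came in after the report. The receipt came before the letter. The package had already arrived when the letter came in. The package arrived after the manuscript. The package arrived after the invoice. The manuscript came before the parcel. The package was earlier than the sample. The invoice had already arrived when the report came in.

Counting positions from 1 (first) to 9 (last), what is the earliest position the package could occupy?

The invoice, the manuscript, the receipt, and the voucher must all come before the package — 4 forced predecessors.
Nothing else is forced ahead of the package, so its earliest slot is position 4 + 1 = 5.

5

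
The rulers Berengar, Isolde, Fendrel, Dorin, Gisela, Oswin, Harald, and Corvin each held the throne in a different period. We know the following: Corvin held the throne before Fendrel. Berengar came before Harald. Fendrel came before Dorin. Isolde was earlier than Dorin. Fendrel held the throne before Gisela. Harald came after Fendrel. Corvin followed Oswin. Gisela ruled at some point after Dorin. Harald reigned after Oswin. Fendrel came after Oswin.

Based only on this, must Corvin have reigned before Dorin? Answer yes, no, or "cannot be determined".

Chain the constraints: Corvin → Fendrel → Dorin. Each link is directly stated, so Corvin comes before Dorin.

yes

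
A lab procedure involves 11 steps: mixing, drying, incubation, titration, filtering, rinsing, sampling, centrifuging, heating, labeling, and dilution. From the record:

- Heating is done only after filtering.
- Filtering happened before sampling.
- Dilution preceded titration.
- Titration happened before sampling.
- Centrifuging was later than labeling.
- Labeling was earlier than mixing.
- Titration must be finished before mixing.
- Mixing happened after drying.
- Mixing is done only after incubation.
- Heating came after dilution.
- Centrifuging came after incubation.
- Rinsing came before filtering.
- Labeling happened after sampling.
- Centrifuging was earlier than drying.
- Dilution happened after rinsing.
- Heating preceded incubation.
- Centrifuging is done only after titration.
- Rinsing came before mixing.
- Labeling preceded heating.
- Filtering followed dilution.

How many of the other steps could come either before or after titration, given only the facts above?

Forced before titration: dilution and rinsing; forced after titration: centrifuging, drying, heating, incubation, labeling, mixing, and sampling.
That leaves filtering with no forced order relative to titration — 1.

1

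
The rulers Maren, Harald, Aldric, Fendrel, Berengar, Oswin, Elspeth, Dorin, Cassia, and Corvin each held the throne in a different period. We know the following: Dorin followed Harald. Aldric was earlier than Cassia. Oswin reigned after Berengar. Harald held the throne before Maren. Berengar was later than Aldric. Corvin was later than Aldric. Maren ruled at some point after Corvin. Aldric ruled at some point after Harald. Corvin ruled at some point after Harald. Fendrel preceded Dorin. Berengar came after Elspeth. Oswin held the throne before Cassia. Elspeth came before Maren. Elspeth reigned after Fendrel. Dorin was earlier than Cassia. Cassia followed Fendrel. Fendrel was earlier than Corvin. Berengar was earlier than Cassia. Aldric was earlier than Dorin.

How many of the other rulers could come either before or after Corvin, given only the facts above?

Forced before Corvin: Aldric, Fendrel, and Harald; forced after Corvin: Maren.
That leaves Berengar, Cassia, Dorin, Elspeth, and Oswin with no forced order relative to Corvin — 5.

5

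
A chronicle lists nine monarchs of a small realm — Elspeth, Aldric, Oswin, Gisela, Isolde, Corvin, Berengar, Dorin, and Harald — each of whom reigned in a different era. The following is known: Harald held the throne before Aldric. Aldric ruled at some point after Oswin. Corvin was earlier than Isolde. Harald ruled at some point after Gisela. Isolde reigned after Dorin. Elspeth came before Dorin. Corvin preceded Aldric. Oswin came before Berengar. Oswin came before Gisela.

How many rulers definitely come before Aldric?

4

Directly stated before Aldric: Corvin, Harald, and Oswin.
Gisela reaches Aldric via Gisela → Harald → Aldric.
No chain forces Dorin (or any of the others) ahead of Aldric.
That's Corvin, Gisela, Harald, and Oswin — 4 in all.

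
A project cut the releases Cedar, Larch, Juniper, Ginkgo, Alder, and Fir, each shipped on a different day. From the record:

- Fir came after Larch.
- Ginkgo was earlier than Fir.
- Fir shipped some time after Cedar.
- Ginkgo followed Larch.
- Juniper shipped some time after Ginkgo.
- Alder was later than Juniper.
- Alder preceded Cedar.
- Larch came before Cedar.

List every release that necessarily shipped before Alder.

Ginkgo, Juniper, Larch

Directly stated before Alder: Juniper.
Ginkgo reaches Alder via Ginkgo → Juniper → Alder.
Larch reaches Alder via Larch → Ginkgo → Juniper → Alder.
No chain forces Fir (or any of the others) ahead of Alder.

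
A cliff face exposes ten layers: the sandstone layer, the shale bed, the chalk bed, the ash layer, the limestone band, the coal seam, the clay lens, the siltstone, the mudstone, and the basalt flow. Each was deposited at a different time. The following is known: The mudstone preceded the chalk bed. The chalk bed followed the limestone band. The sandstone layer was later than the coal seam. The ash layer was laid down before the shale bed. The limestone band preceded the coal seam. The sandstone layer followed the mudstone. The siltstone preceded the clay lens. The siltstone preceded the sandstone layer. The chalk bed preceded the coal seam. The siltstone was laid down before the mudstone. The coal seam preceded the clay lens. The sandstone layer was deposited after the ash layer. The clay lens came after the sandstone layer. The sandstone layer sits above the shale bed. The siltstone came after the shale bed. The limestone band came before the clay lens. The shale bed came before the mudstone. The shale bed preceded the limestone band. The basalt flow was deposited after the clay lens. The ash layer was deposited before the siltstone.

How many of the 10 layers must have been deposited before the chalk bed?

5

Directly stated before the chalk bed: the limestone band and the mudstone.
The ash layer reaches the chalk bed via the ash layer → the shale bed → the mudstone → the chalk bed.
The shale bed reaches the chalk bed via the shale bed → the mudstone → the chalk bed.
The siltstone reaches the chalk bed via the siltstone → the mudstone → the chalk bed.
That's the ash layer, the limestone band, the mudstone, the shale bed, and the siltstone — 5 in all.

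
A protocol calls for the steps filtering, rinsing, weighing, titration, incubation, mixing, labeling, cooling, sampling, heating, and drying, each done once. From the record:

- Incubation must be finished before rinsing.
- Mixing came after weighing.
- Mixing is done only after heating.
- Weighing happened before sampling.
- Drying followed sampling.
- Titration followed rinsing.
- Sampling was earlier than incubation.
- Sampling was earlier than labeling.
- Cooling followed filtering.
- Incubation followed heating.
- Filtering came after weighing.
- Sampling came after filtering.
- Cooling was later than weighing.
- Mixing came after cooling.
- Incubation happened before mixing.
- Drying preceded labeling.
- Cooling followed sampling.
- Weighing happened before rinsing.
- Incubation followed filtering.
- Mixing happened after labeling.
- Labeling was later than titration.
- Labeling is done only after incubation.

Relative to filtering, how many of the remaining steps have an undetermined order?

Forced before filtering: weighing; forced after filtering: cooling, drying, incubation, labeling, mixing, rinsing, sampling, and titration.
That leaves heating with no forced order relative to filtering — 1.

1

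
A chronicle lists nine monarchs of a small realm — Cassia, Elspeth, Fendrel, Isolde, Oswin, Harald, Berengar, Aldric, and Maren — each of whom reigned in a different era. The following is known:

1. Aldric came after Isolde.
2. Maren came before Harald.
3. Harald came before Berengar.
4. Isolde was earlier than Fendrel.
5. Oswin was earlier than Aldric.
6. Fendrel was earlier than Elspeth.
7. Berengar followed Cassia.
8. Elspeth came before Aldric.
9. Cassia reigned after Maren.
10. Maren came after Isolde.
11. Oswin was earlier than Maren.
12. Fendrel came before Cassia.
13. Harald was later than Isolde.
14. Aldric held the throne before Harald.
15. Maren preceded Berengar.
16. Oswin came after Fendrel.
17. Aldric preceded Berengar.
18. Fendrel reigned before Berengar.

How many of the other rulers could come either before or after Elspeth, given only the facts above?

Forced before Elspeth: Fendrel and Isolde; forced after Elspeth: Aldric, Berengar, and Harald.
That leaves Cassia, Maren, and Oswin with no forced order relative to Elspeth — 3.

3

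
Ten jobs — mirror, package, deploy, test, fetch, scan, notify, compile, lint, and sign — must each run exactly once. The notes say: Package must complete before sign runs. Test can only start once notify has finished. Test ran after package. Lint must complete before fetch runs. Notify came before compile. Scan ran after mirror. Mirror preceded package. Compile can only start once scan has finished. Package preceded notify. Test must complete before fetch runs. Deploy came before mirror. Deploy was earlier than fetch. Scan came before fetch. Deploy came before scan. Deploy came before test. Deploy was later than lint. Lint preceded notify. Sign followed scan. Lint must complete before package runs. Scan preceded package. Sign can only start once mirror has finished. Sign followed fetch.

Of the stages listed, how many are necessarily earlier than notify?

5

Directly stated before notify: lint and package.
Deploy reaches notify via deploy → mirror → package → notify.
Mirror reaches notify via mirror → package → notify.
Scan reaches notify via scan → package → notify.
No chain forces sign (or any of the others) ahead of notify.
That's deploy, lint, mirror, package, and scan — 5 in all.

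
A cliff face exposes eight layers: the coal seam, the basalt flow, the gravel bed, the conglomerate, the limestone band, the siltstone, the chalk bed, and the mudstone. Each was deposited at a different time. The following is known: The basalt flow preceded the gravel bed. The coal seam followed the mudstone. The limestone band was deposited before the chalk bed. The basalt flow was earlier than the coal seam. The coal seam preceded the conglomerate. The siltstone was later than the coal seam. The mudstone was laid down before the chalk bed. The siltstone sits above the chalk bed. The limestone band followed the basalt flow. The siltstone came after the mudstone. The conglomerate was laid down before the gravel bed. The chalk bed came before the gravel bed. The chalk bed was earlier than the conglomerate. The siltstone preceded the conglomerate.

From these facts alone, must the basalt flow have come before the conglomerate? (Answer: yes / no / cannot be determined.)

Chain the constraints: the basalt flow → the coal seam → the conglomerate. Each link is directly stated, so the basalt flow comes before the conglomerate.

yes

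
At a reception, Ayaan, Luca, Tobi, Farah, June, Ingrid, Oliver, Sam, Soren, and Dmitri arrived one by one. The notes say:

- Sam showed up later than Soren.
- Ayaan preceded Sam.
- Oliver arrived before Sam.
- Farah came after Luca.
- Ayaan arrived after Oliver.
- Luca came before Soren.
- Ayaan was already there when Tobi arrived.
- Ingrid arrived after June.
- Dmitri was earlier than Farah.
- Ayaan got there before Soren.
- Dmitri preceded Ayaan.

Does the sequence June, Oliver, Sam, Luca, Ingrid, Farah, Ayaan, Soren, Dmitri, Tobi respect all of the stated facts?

no

The constraints require Dmitri before Farah, but in the proposed sequence Farah appears ahead of Dmitri. That one violation is enough.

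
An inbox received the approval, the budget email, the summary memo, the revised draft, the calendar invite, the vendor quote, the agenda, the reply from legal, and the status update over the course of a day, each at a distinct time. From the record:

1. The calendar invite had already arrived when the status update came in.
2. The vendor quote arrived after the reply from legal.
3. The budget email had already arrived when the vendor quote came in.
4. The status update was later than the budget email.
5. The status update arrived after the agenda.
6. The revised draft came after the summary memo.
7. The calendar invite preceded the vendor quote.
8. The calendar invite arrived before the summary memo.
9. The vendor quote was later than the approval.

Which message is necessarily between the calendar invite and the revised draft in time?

the summary memo

Tracing the constraints gives the calendar invite → the summary memo → the revised draft, so the summary memo sits after the calendar invite and before the revised draft.
No other message is forced both after the calendar invite and before the revised draft.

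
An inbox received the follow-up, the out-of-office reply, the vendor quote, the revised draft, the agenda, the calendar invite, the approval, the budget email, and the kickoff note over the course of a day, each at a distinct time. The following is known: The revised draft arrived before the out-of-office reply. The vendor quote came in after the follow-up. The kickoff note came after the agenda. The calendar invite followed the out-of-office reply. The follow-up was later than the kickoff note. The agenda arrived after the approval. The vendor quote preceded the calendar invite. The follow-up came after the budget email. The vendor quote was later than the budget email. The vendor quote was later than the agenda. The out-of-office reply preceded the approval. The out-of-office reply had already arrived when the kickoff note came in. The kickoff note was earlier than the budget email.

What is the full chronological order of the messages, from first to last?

The constraints fix every adjacent pair, so only one ordering works:
the revised draft → the out-of-office reply → the approval → the agenda → the kickoff note → the budget email → the follow-up → the vendor quote → the calendar invite.

the revised draft, the out-of-office reply, the approval, the agenda, the kickoff note, the budget email, the follow-up, the vendor quote, the calendar invite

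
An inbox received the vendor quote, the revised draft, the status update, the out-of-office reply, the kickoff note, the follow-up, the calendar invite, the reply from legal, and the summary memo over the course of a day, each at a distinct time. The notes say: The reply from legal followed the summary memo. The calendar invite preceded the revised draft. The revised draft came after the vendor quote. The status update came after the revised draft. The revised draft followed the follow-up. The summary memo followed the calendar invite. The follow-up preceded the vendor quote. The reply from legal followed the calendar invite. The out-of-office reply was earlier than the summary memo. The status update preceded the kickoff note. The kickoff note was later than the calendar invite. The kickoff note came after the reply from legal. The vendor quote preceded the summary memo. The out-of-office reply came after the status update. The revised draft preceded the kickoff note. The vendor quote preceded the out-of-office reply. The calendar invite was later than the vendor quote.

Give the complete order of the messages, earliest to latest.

The constraints fix every adjacent pair, so only one ordering works:
the follow-up → the vendor quote → the calendar invite → the revised draft → the status update → the out-of-office reply → the summary memo → the reply from legal → the kickoff note.

the follow-up, the vendor quote, the calendar invite, the revised draft, the status update, the out-of-office reply, the summary memo, the reply from legal, the kickoff note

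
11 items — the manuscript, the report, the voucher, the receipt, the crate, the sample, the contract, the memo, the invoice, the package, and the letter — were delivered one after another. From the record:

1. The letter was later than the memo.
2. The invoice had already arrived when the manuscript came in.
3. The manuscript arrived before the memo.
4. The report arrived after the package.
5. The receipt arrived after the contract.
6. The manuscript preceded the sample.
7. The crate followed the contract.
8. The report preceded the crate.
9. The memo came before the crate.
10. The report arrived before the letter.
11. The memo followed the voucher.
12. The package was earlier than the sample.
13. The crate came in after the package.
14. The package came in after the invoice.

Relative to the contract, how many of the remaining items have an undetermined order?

Forced after the contract: the crate and the receipt.
That leaves the invoice, the letter, the manuscript, the memo, the package, the report, the sample, and the voucher with no forced order relative to the contract — 8.

8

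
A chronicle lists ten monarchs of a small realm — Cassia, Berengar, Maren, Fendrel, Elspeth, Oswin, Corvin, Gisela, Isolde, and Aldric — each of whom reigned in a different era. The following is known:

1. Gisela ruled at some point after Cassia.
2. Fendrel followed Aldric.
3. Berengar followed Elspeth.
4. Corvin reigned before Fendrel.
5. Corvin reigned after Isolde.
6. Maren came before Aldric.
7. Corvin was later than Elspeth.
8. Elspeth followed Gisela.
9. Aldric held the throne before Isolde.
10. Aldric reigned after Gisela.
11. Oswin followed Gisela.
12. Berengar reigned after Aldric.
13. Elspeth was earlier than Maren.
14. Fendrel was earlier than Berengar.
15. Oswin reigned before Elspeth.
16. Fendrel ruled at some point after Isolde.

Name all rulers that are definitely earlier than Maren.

Cassia, Elspeth, Gisela, Oswin

Directly stated before Maren: Elspeth.
Cassia reaches Maren via Cassia → Gisela → Elspeth → Maren.
Gisela reaches Maren via Gisela → Elspeth → Maren.
Oswin reaches Maren via Oswin → Elspeth → Maren.
No chain forces Isolde (or any of the others) ahead of Maren.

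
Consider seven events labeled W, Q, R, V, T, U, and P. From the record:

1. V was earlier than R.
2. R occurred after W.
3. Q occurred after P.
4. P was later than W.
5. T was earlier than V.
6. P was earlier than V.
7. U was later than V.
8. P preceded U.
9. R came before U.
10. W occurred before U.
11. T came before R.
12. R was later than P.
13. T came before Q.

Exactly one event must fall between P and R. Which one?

V

Tracing the constraints gives P → V → R, so V sits after P and before R.
No other event is forced both after P and before R.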